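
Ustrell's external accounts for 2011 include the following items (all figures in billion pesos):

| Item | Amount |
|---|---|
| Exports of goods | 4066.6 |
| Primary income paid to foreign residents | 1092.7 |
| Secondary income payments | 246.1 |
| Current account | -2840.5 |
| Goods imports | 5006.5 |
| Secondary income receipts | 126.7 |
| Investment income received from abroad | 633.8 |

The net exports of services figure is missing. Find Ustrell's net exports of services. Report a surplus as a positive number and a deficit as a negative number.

-1322.3

Current account = goods balance + services balance + net primary income + net secondary income
Sum of the known components = -1518.2
Net exports of services = CA - (known components) = -2840.5 - (-1518.2) = -1322.3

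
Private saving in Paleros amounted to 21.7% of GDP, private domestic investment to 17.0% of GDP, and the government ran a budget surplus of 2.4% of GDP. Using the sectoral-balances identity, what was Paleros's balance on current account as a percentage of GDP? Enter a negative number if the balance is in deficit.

7.1

By the sectoral-balances identity, CA = (S_private - I) + (T - G).
Private balance = 21.7 - 17.0 = 4.7
Government balance (T - G) = 2.4
CA = 4.7 + 2.4 = 7.1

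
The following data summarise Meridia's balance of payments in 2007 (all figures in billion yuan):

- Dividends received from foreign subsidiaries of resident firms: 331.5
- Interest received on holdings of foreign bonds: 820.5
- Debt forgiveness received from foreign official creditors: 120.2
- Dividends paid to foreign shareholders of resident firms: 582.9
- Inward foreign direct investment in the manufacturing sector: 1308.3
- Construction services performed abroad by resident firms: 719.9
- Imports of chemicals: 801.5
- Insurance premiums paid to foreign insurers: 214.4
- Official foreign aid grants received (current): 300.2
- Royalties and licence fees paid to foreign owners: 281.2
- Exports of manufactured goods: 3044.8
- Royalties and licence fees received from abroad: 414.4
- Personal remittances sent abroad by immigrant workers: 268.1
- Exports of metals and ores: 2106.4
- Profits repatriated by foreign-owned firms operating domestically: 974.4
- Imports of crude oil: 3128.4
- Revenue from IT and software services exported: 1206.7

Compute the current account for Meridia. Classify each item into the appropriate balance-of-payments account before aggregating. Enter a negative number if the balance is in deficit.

Goods: -801.5 + 3044.8 - 3128.4 + 2106.4 = 1221.3
Services: -281.2 + 719.9 + 414.4 + 1206.7 - 214.4 = 1845.4
Primary income: 331.5 - 974.4 - 582.9 + 820.5 = -405.3
Secondary income: -268.1 + 300.2 = 32.1
Current account = 1221.3 + 1845.4 + (-405.3) + 32.1 = 2693.5
(Excluded from the current account — capital account: debt forgiveness received from foreign official creditors 120.2; financial account: inward foreign direct investment in the manufacturing sector 1308.3.)

2693.5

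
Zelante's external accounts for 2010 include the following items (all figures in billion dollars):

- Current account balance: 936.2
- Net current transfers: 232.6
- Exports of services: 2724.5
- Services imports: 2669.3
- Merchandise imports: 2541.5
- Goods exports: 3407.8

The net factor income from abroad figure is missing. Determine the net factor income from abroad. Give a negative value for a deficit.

Current account = goods balance + services balance + net primary income + net secondary income
Sum of the known components = 1154.1
Net factor income from abroad = CA - (known components) = 936.2 - 1154.1 = -217.9

-217.9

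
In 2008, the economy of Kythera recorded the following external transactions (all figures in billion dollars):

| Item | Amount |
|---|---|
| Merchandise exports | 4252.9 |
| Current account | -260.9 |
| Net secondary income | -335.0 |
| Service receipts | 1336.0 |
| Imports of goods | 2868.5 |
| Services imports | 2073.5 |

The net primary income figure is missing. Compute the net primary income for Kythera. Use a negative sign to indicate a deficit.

-572.8

Current account = goods balance + services balance + net primary income + net secondary income
Sum of the known components = 311.9
Net primary income = CA - (known components) = -260.9 - 311.9 = -572.8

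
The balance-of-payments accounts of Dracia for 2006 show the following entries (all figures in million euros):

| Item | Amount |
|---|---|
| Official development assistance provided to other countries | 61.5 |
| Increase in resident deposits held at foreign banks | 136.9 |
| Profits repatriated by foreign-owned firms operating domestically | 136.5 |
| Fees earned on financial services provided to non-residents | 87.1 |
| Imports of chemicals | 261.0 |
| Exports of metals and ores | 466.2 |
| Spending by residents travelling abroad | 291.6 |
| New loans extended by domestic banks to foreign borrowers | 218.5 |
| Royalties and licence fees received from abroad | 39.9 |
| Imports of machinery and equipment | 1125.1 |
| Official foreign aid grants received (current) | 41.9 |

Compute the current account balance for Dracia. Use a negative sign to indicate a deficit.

Goods: -261.0 + 466.2 - 1125.1 = -919.9
Services: 87.1 - 291.6 + 39.9 = -164.6
Primary income: -136.5
Secondary income: 41.9 - 61.5 = -19.6
Current account = (-919.9) + (-164.6) + (-136.5) + (-19.6) = -1240.6
(Excluded from the current account — financial account: increase in resident deposits held at foreign banks 136.9, new loans extended by domestic banks to foreign borrowers 218.5.)

-1240.6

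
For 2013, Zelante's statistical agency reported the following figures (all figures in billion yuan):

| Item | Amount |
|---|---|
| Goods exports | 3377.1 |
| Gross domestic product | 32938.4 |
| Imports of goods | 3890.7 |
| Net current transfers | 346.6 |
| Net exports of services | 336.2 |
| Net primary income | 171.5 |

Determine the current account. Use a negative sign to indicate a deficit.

Goods balance = 3377.1 - 3890.7 = -513.6
Services balance = 336.2
Trade balance (goods + services) = -513.6 + 336.2 = -177.4
Net primary income = 171.5
Net secondary income = 346.6
Current account = -177.4 + 171.5 + 346.6 = 340.7

340.7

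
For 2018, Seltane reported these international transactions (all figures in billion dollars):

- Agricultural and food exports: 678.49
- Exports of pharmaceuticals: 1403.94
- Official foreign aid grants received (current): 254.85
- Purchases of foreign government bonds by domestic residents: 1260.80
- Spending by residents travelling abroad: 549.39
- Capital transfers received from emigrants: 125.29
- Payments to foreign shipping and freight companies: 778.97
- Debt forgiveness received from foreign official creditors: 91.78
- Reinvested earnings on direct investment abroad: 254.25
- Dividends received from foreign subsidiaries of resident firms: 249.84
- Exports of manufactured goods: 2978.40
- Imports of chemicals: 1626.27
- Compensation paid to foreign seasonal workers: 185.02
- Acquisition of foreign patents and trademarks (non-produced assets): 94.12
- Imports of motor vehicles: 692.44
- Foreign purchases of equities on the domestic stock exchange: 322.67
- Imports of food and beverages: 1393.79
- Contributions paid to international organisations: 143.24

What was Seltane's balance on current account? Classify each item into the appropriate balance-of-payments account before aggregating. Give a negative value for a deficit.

Goods: -1393.79 + 1403.94 + 2978.40 - 1626.27 + 678.49 - 692.44 = 1348.33
Services: -549.39 - 778.97 = -1328.36
Primary income: 254.25 + 249.84 - 185.02 = 319.07
Secondary income: 254.85 - 143.24 = 111.61
Current account = 1348.33 + (-1328.36) + 319.07 + 111.61 = 450.65
(Excluded from the current account — financial account: purchases of foreign government bonds by domestic residents 1260.80, foreign purchases of equities on the domestic stock exchange 322.67; capital account: capital transfers received from emigrants 125.29, debt forgiveness received from foreign official creditors 91.78, acquisition of foreign patents and trademarks (non-produced assets) 94.12.)

450.65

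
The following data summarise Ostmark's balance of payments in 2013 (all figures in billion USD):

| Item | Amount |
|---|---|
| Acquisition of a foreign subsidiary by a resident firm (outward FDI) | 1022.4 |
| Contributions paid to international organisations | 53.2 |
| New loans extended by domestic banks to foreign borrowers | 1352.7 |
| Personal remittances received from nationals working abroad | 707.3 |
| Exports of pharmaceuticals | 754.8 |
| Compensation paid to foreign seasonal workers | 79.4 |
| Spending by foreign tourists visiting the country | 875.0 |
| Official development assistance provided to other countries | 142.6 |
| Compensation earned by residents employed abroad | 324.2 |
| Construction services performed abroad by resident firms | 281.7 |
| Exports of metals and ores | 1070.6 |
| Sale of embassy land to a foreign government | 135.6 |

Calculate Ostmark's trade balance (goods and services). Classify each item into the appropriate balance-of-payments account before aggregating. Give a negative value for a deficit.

Goods: 754.8 + 1070.6 = 1825.4
Services: 281.7 + 875.0 = 1156.7
Trade balance = 1825.4 + 1156.7 = 2982.1
(Excluded from the trade balance — financial account: acquisition of a foreign subsidiary by a resident firm (outward FDI) 1022.4, new loans extended by domestic banks to foreign borrowers 1352.7; secondary income: contributions paid to international organisations 53.2, personal remittances received from nationals working abroad 707.3, official development assistance provided to other countries 142.6; primary income: compensation paid to foreign seasonal workers 79.4, compensation earned by residents employed abroad 324.2; capital account: sale of embassy land to a foreign government 135.6.)

2982.1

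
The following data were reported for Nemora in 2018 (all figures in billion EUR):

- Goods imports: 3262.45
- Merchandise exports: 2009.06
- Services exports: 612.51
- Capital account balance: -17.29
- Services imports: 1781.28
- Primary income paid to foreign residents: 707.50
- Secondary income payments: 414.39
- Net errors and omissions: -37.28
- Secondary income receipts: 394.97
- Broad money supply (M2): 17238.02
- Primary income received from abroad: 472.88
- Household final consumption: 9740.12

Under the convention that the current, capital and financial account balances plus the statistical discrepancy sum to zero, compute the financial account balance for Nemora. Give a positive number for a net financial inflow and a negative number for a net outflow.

Goods balance = 2009.06 - 3262.45 = -1253.39
Services balance = 612.51 - 1781.28 = -1168.77
Trade balance (goods + services) = -1253.39 + (-1168.77) = -2422.16
Net primary income = 472.88 - 707.50 = -234.62
Net secondary income = 394.97 - 414.39 = -19.42
Current account = -2422.16 + (-234.62) + (-19.42) = -2676.20
Financial account = -(-2676.20 + (-17.29) + (-37.28)) = 2730.77

2730.77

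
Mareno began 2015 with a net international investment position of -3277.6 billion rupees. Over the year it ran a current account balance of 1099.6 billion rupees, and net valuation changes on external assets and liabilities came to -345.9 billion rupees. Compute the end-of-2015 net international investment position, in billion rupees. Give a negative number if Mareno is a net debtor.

Change in NIIP = current account + net valuation change = 1099.6 + (-345.9) = 753.7
End-of-year NIIP = -3277.6 + 753.7 = -2523.9

-2523.9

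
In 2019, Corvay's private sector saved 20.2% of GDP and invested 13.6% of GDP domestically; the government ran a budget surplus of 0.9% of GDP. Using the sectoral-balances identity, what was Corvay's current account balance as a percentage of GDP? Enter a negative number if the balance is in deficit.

By the sectoral-balances identity, CA = (S_private - I) + (T - G).
Private balance = 20.2 - 13.6 = 6.6
Government balance (T - G) = 0.9
CA = 6.6 + 0.9 = 7.5

7.5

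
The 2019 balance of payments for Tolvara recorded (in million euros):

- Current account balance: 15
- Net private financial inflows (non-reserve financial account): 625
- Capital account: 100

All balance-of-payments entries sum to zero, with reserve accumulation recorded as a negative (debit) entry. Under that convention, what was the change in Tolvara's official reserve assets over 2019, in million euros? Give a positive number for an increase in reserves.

Official reserve transactions balance = -(15 + 100 + 625) = -740
An accumulation of reserves is recorded as a debit (negative entry), so the change in the stock of reserves is the negative of that balance.
Change in official reserves = -(-740) = 740

740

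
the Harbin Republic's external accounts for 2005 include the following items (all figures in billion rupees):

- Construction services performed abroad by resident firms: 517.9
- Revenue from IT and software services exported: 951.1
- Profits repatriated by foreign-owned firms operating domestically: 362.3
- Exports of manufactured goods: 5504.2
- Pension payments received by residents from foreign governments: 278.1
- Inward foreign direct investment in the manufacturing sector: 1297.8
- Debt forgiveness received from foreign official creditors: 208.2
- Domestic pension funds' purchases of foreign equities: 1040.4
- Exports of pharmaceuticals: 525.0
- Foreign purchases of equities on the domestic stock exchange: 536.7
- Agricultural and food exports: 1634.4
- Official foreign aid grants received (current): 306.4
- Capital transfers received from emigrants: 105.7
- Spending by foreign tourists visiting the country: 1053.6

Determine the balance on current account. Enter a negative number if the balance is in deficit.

10408.4

Goods: 1634.4 + 5504.2 + 525.0 = 7663.6
Services: 517.9 + 951.1 + 1053.6 = 2522.6
Primary income: -362.3
Secondary income: 278.1 + 306.4 = 584.5
Current account = 7663.6 + 2522.6 + (-362.3) + 584.5 = 10408.4
(Excluded from the current account — financial account: inward foreign direct investment in the manufacturing sector 1297.8, domestic pension funds' purchases of foreign equities 1040.4, foreign purchases of equities on the domestic stock exchange 536.7; capital account: debt forgiveness received from foreign official creditors 208.2, capital transfers received from emigrants 105.7.)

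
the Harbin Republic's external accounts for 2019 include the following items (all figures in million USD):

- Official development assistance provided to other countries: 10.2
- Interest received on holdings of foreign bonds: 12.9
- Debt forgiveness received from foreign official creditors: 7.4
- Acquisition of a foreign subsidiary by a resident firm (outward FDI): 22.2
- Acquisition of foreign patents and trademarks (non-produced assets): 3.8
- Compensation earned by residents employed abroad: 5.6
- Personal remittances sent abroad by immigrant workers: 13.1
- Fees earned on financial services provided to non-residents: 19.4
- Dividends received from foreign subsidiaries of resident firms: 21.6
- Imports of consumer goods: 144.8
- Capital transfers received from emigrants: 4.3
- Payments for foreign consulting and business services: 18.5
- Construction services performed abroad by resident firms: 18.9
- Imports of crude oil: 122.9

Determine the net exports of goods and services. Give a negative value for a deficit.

Goods: -122.9 - 144.8 = -267.7
Services: 18.9 - 18.5 + 19.4 = 19.8
Trade balance = -267.7 + 19.8 = -247.9
(Excluded from the trade balance — secondary income: official development assistance provided to other countries 10.2, personal remittances sent abroad by immigrant workers 13.1; primary income: interest received on holdings of foreign bonds 12.9, compensation earned by residents employed abroad 5.6, dividends received from foreign subsidiaries of resident firms 21.6; capital account: debt forgiveness received from foreign official creditors 7.4, acquisition of foreign patents and trademarks (non-produced assets) 3.8, capital transfers received from emigrants 4.3; financial account: acquisition of a foreign subsidiary by a resident firm (outward FDI) 22.2.)

-247.9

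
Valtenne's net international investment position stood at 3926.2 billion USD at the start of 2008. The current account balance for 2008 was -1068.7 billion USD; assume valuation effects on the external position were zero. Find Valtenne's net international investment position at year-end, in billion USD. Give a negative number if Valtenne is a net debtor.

2857.5

With no valuation effects, change in NIIP = current account = -1068.7
End-of-year NIIP = 3926.2 + (-1068.7) = 2857.5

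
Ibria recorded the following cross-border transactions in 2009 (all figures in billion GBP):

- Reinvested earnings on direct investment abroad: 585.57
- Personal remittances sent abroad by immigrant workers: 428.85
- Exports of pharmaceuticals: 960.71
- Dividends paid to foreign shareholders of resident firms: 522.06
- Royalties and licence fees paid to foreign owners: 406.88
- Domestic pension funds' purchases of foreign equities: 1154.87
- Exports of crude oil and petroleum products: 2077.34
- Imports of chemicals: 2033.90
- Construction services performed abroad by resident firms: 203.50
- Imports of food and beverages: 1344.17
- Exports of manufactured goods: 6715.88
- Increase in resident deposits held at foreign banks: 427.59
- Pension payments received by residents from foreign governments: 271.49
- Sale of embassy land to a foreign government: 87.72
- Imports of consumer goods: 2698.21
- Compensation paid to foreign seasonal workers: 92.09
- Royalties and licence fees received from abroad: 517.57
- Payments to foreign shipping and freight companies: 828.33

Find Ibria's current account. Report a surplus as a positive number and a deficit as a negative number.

Goods: -2698.21 - 1344.17 + 960.71 - 2033.90 + 2077.34 + 6715.88 = 3677.65
Services: 517.57 - 828.33 + 203.50 - 406.88 = -514.14
Primary income: -92.09 + 585.57 - 522.06 = -28.58
Secondary income: 271.49 - 428.85 = -157.36
Current account = 3677.65 + (-514.14) + (-28.58) + (-157.36) = 2977.57
(Excluded from the current account — financial account: domestic pension funds' purchases of foreign equities 1154.87, increase in resident deposits held at foreign banks 427.59; capital account: sale of embassy land to a foreign government 87.72.)

2977.57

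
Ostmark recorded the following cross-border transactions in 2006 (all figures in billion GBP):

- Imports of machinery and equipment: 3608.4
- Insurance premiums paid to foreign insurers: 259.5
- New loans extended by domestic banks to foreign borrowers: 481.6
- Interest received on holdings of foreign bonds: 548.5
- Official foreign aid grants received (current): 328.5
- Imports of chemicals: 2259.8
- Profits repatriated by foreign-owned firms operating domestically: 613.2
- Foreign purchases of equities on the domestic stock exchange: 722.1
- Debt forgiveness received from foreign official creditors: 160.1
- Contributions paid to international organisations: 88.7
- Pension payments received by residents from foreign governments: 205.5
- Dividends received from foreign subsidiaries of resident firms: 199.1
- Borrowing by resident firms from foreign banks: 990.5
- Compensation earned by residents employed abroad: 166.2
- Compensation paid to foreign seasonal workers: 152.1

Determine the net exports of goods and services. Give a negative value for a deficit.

-6127.7

Goods: -2259.8 - 3608.4 = -5868.2
Services: -259.5
Trade balance = -5868.2 + (-259.5) = -6127.7
(Excluded from the trade balance — financial account: new loans extended by domestic banks to foreign borrowers 481.6, foreign purchases of equities on the domestic stock exchange 722.1, borrowing by resident firms from foreign banks 990.5; primary income: interest received on holdings of foreign bonds 548.5, profits repatriated by foreign-owned firms operating domestically 613.2, dividends received from foreign subsidiaries of resident firms 199.1, compensation earned by residents employed abroad 166.2, compensation paid to foreign seasonal workers 152.1; secondary income: official foreign aid grants received (current) 328.5, contributions paid to international organisations 88.7, pension payments received by residents from foreign governments 205.5; capital account: debt forgiveness received from foreign official creditors 160.1.)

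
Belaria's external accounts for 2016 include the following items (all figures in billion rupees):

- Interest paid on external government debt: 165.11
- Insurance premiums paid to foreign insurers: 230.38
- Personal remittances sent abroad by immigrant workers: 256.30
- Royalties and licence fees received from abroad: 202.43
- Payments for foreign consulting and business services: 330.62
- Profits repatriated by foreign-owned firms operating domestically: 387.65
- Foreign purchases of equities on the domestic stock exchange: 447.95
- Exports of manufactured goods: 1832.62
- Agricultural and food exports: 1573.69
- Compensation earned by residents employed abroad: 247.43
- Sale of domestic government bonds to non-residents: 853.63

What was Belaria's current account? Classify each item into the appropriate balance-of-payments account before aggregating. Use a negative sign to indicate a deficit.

Goods: 1573.69 + 1832.62 = 3406.31
Services: -330.62 + 202.43 - 230.38 = -358.57
Primary income: -165.11 - 387.65 + 247.43 = -305.33
Secondary income: -256.30
Current account = 3406.31 + (-358.57) + (-305.33) + (-256.30) = 2486.11
(Excluded from the current account — financial account: foreign purchases of equities on the domestic stock exchange 447.95, sale of domestic government bonds to non-residents 853.63.)

2486.11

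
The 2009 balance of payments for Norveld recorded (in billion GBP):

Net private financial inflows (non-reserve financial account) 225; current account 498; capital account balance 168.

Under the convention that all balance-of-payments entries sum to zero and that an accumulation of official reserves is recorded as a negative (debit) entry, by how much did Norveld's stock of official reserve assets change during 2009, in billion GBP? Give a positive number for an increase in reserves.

Official reserve transactions balance = -(498 + 168 + 225) = -891
An accumulation of reserves is recorded as a debit (negative entry), so the change in the stock of reserves is the negative of that balance.
Change in official reserves = -(-891) = 891

891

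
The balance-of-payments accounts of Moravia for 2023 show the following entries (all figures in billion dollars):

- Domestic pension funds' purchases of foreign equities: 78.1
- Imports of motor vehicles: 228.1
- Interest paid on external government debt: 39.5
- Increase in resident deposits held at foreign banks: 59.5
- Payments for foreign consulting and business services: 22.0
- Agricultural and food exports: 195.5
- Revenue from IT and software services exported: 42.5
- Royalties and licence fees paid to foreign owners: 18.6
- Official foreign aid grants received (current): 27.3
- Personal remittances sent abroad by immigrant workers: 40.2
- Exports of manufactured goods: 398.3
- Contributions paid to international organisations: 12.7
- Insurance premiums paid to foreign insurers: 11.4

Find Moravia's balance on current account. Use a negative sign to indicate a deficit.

291.1

Goods: -228.1 + 195.5 + 398.3 = 365.7
Services: -22.0 - 18.6 - 11.4 + 42.5 = -9.5
Primary income: -39.5
Secondary income: 27.3 - 12.7 - 40.2 = -25.6
Current account = 365.7 + (-9.5) + (-39.5) + (-25.6) = 291.1
(Excluded from the current account — financial account: domestic pension funds' purchases of foreign equities 78.1, increase in resident deposits held at foreign banks 59.5.)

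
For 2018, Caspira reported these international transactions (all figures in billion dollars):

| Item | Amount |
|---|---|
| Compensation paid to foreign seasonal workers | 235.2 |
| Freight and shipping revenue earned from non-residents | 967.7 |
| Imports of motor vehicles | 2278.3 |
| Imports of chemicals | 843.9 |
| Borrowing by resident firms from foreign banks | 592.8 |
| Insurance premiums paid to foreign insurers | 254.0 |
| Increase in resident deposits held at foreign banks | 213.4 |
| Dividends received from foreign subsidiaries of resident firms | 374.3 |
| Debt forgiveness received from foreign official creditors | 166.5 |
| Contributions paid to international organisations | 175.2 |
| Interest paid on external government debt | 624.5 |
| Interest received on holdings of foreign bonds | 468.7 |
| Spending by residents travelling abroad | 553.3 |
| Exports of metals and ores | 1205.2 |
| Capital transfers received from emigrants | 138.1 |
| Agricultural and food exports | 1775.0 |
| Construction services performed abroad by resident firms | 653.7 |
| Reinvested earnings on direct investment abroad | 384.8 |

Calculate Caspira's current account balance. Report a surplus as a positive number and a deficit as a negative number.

865.0

Goods: -2278.3 + 1205.2 + 1775.0 - 843.9 = -142.0
Services: 653.7 + 967.7 - 254.0 - 553.3 = 814.1
Primary income: -235.2 + 468.7 + 384.8 + 374.3 - 624.5 = 368.1
Secondary income: -175.2
Current account = (-142.0) + 814.1 + 368.1 + (-175.2) = 865.0
(Excluded from the current account — financial account: borrowing by resident firms from foreign banks 592.8, increase in resident deposits held at foreign banks 213.4; capital account: debt forgiveness received from foreign official creditors 166.5, capital transfers received from emigrants 138.1.)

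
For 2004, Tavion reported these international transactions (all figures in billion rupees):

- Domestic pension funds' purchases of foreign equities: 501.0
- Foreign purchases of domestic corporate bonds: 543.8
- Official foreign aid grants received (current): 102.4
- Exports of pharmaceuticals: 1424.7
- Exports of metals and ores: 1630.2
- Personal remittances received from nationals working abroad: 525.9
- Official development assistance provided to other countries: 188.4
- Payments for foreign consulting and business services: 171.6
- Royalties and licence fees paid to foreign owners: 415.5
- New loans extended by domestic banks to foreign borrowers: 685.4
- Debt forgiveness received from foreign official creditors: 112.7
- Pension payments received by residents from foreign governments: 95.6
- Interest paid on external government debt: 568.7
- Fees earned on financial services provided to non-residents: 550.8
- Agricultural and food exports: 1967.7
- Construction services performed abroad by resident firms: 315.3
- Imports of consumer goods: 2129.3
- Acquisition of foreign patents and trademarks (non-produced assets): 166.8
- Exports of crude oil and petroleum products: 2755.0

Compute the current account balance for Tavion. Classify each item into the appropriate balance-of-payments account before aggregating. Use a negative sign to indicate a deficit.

Goods: 1967.7 + 2755.0 + 1424.7 - 2129.3 + 1630.2 = 5648.3
Services: -415.5 - 171.6 + 315.3 + 550.8 = 279.0
Primary income: -568.7
Secondary income: -188.4 + 102.4 + 525.9 + 95.6 = 535.5
Current account = 5648.3 + 279.0 + (-568.7) + 535.5 = 5894.1
(Excluded from the current account — financial account: domestic pension funds' purchases of foreign equities 501.0, foreign purchases of domestic corporate bonds 543.8, new loans extended by domestic banks to foreign borrowers 685.4; capital account: debt forgiveness received from foreign official creditors 112.7, acquisition of foreign patents and trademarks (non-produced assets) 166.8.)

5894.1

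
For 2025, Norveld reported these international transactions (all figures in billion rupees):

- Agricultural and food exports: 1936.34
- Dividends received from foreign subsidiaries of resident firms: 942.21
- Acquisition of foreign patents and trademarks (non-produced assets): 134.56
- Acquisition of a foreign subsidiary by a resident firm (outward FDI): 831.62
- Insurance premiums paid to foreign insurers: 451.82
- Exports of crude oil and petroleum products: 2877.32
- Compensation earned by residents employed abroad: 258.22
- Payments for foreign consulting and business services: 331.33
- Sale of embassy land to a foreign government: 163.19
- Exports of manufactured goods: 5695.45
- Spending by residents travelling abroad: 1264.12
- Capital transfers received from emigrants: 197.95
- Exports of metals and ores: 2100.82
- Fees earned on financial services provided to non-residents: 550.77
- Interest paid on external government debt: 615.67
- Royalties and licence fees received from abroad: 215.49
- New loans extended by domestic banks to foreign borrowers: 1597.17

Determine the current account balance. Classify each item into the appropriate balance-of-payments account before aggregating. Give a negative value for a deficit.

11913.68

Goods: 2100.82 + 1936.34 + 5695.45 + 2877.32 = 12609.93
Services: -1264.12 - 331.33 + 215.49 - 451.82 + 550.77 = -1281.01
Primary income: -615.67 + 258.22 + 942.21 = 584.76
Current account = 12609.93 + (-1281.01) + 584.76 = 11913.68
(Excluded from the current account — capital account: acquisition of foreign patents and trademarks (non-produced assets) 134.56, sale of embassy land to a foreign government 163.19, capital transfers received from emigrants 197.95; financial account: acquisition of a foreign subsidiary by a resident firm (outward FDI) 831.62, new loans extended by domestic banks to foreign borrowers 1597.17.)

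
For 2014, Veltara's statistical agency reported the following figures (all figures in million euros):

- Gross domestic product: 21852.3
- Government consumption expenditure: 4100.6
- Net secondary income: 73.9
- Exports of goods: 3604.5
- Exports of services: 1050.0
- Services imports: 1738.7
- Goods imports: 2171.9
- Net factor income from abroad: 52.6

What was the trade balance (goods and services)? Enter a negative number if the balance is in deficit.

743.9

Goods balance = 3604.5 - 2171.9 = 1432.6
Services balance = 1050.0 - 1738.7 = -688.7
Trade balance (goods + services) = 1432.6 + (-688.7) = 743.9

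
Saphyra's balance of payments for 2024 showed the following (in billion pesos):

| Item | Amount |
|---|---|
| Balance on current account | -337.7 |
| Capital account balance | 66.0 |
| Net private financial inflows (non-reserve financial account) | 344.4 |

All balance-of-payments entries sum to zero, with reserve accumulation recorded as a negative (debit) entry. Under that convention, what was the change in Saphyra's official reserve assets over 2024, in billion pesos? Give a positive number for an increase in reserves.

72.7

Official reserve transactions balance = -((-337.7) + 66.0 + 344.4) = -72.7
An accumulation of reserves is recorded as a debit (negative entry), so the change in the stock of reserves is the negative of that balance.
Change in official reserves = -(-72.7) = 72.7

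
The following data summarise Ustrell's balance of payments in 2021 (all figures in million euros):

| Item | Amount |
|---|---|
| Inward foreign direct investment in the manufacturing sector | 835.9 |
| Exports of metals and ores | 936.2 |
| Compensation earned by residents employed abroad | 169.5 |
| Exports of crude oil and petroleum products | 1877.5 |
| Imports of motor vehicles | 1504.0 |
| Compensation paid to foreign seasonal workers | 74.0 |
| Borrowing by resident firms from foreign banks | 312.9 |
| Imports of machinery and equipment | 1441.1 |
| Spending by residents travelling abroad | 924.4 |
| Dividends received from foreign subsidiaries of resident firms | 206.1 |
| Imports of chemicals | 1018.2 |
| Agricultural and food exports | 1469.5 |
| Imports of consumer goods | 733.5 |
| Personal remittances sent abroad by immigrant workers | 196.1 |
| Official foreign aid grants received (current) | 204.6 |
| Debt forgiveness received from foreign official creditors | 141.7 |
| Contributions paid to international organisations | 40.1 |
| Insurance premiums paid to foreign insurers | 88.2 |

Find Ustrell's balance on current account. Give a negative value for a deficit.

Goods: -1504.0 - 1018.2 + 936.2 - 1441.1 - 733.5 + 1469.5 + 1877.5 = -413.6
Services: -88.2 - 924.4 = -1012.6
Primary income: 169.5 + 206.1 - 74.0 = 301.6
Secondary income: -196.1 - 40.1 + 204.6 = -31.6
Current account = (-413.6) + (-1012.6) + 301.6 + (-31.6) = -1156.2
(Excluded from the current account — financial account: inward foreign direct investment in the manufacturing sector 835.9, borrowing by resident firms from foreign banks 312.9; capital account: debt forgiveness received from foreign official creditors 141.7.)

-1156.2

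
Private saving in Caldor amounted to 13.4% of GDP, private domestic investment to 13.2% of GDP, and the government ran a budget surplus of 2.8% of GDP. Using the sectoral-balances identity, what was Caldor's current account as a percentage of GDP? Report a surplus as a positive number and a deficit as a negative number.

By the sectoral-balances identity, CA = (S_private - I) + (T - G).
Private balance = 13.4 - 13.2 = 0.2
Government balance (T - G) = 2.8
CA = 0.2 + 2.8 = 3.0

3.0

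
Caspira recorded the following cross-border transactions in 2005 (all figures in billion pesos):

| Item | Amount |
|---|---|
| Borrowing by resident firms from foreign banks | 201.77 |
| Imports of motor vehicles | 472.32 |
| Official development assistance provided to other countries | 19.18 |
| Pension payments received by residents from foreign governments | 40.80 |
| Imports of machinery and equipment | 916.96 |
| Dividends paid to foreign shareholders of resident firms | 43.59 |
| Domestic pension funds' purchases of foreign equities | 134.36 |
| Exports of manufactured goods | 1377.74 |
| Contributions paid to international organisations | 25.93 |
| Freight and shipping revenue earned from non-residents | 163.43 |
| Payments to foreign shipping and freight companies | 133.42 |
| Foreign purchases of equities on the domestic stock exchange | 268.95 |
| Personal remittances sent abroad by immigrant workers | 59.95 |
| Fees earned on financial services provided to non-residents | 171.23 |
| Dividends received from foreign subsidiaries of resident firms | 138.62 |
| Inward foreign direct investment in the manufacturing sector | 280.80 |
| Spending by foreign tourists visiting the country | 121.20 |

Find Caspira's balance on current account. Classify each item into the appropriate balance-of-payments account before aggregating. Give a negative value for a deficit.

Goods: -916.96 + 1377.74 - 472.32 = -11.54
Services: 121.20 + 171.23 - 133.42 + 163.43 = 322.44
Primary income: -43.59 + 138.62 = 95.03
Secondary income: -25.93 + 40.80 - 19.18 - 59.95 = -64.26
Current account = (-11.54) + 322.44 + 95.03 + (-64.26) = 341.67
(Excluded from the current account — financial account: borrowing by resident firms from foreign banks 201.77, domestic pension funds' purchases of foreign equities 134.36, foreign purchases of equities on the domestic stock exchange 268.95, inward foreign direct investment in the manufacturing sector 280.80.)

341.67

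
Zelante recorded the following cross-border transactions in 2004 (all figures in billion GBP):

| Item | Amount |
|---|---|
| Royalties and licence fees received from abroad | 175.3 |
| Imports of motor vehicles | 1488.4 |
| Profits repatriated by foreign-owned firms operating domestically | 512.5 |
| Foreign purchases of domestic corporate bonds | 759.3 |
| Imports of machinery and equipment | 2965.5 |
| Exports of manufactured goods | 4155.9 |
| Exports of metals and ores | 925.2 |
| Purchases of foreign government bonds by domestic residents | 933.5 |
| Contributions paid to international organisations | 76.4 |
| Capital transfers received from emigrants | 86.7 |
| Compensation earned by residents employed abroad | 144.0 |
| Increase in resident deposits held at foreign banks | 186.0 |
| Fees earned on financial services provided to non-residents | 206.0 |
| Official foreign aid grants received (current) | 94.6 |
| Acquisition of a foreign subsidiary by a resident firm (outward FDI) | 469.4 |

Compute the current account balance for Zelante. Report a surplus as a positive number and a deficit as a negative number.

658.2

Goods: -1488.4 + 4155.9 + 925.2 - 2965.5 = 627.2
Services: 175.3 + 206.0 = 381.3
Primary income: 144.0 - 512.5 = -368.5
Secondary income: 94.6 - 76.4 = 18.2
Current account = 627.2 + 381.3 + (-368.5) + 18.2 = 658.2
(Excluded from the current account — financial account: foreign purchases of domestic corporate bonds 759.3, purchases of foreign government bonds by domestic residents 933.5, increase in resident deposits held at foreign banks 186.0, acquisition of a foreign subsidiary by a resident firm (outward FDI) 469.4; capital account: capital transfers received from emigrants 86.7.)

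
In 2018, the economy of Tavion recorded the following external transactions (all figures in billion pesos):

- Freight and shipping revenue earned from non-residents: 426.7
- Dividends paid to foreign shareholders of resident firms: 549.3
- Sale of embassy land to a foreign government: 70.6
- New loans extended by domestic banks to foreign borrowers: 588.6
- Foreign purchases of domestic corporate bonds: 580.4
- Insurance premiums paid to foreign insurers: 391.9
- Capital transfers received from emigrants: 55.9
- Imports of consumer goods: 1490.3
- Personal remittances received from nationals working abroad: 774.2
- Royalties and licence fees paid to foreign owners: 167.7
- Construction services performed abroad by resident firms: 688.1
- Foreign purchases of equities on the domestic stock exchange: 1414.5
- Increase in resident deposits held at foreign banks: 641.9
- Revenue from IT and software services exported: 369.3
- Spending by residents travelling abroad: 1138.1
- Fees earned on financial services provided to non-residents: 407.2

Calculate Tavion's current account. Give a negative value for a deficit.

Goods: -1490.3
Services: 407.2 + 369.3 + 426.7 + 688.1 - 391.9 - 167.7 - 1138.1 = 193.6
Primary income: -549.3
Secondary income: 774.2
Current account = (-1490.3) + 193.6 + (-549.3) + 774.2 = -1071.8
(Excluded from the current account — capital account: sale of embassy land to a foreign government 70.6, capital transfers received from emigrants 55.9; financial account: new loans extended by domestic banks to foreign borrowers 588.6, foreign purchases of domestic corporate bonds 580.4, foreign purchases of equities on the domestic stock exchange 1414.5, increase in resident deposits held at foreign banks 641.9.)

-1071.8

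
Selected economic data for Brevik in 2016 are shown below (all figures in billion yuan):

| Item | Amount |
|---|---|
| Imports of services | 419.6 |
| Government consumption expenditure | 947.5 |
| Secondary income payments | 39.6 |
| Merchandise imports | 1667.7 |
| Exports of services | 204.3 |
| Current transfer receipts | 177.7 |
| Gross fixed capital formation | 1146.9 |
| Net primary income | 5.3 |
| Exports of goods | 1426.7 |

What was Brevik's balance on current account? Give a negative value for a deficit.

Goods balance = 1426.7 - 1667.7 = -241.0
Services balance = 204.3 - 419.6 = -215.3
Trade balance (goods + services) = -241.0 + (-215.3) = -456.3
Net primary income = 5.3
Net secondary income = 177.7 - 39.6 = 138.1
Current account = -456.3 + 5.3 + 138.1 = -312.9

-312.9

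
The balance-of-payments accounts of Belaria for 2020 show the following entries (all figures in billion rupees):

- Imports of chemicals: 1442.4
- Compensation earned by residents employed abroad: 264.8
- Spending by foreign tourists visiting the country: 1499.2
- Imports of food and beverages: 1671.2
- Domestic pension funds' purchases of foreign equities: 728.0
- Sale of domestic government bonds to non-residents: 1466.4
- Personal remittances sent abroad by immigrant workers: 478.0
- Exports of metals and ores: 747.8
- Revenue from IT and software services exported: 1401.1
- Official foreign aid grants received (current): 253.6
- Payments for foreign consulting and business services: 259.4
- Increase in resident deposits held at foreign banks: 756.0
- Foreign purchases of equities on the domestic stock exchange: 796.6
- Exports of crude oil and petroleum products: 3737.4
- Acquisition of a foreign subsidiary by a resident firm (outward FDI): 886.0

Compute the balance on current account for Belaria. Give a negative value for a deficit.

4052.9

Goods: 747.8 + 3737.4 - 1671.2 - 1442.4 = 1371.6
Services: 1499.2 + 1401.1 - 259.4 = 2640.9
Primary income: 264.8
Secondary income: 253.6 - 478.0 = -224.4
Current account = 1371.6 + 2640.9 + 264.8 + (-224.4) = 4052.9
(Excluded from the current account — financial account: domestic pension funds' purchases of foreign equities 728.0, sale of domestic government bonds to non-residents 1466.4, increase in resident deposits held at foreign banks 756.0, foreign purchases of equities on the domestic stock exchange 796.6, acquisition of a foreign subsidiary by a resident firm (outward FDI) 886.0.)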